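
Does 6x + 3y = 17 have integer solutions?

Step 1: Compute gcd(6, 3).
gcd(6, 3) = 3

Step 2: Check divisibility.
Does 3 divide 17? 17 = 3 x 5 + 2, so no.

By the theorem on linear Diophantine equations, 6x + 3y = 17 has integer solutions if and only if gcd(6, 3) divides 17. Since 3 does not divide 17, no solutions exist.

No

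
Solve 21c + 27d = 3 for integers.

Step 1: Check solvability.
gcd(21, 27) = 3
Since 3 divides 3, solutions exist.

Step 2: Apply extended Euclidean algorithm to find gcd.
We find integers such that 21*x0 + 27*y0 = 3

Step 3: Scale the particular solution.
Multiply by 3/3 = 1:
c = 4, d = -3

Step 4: Verify.
21*(4) + 27*(-3) = 3 = 3 ✓

c = 4, d = -3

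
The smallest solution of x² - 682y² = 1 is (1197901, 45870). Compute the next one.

Solutions to x² - Dy² = 1 are generated by powers of (x₀ + y₀√D).
The next solution satisfies x₁ + y₁√682 = (x₀ + y₀√682)², giving:
x₁ = x₀² + 682y₀² = 1197901² + 682·45870² = 1434966805801 + 1434966805800 = 2869933611601
y₁ = 2x₀y₀ = 2·1197901·45870 = 109895437740

Verify: 2869933611601² - 682·109895437740² = 8236518934997159521783201 - 8236518934997159521783200 = 1 ✓

x = 2869933611601, y = 109895437740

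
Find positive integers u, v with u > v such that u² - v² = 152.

Factor: u² - v² = (u+v)(u-v) = 152.
We need two factors of 152 with the same parity.
Use u+v = 76 and u-v = 2 (product 76·2 = 152).
Adding: 2u = 78, so u = 39.
Subtracting: 2v = 74, so v = 37.
Check: 39² - 37² = 1521 - 1369 = 152 ✓

u = 39, v = 37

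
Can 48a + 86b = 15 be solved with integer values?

Step 1: Compute gcd(48, 86).
gcd(48, 86) = 2

Step 2: Check divisibility.
Does 2 divide 15? 15 = 2 x 7 + 1, so no.

By the theorem on linear Diophantine equations, 48a + 86b = 15 has integer solutions if and only if gcd(48, 86) divides 15. Since 2 does not divide 15, no solutions exist.

No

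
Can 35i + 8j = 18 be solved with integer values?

Step 1: Compute gcd(35, 8).
gcd(35, 8) = 1

Step 2: Check divisibility.
Does 1 divide 18? 18 = 1 x 18, so yes.

By the theorem on linear Diophantine equations, 35i + 8j = 18 has integer solutions if and only if gcd(35, 8) divides 18. Since 1 | 18, solutions exist.

Yes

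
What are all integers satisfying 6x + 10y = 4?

Step 1: Compute gcd(6, 10) = 2.
Since 2 divides 4, solutions exist.

Step 2: Find a particular solution using extended Euclidean algorithm.
We get x₀ = 4, y₀ = -2.
Check: 6*4 + 10*-2 = 4 = 4 ✓

Step 3: Write the general solution.
x = 4 + (10/2)t = 4 + 5t
y = -2 - (6/2)t = -2 - 3t
for any integer t.

x = 4 + 5t, y = -2 - 3t for integer t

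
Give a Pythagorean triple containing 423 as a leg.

We need the other leg and hypotenuse such that 423² + x² = c².
Take x = 1064, c = 1145: 423² + 1064² = 178929 + 1132096 = 1311025 = 1145² ✓
Triple: (423, 1064, 1145)

(423, 1064, 1145)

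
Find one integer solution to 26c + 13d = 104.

Step 1: Check solvability.
gcd(26, 13) = 13
Since 13 divides 104, solutions exist.

Step 2: Apply extended Euclidean algorithm to find gcd.
We find integers such that 26*x0 + 13*y0 = 13

Step 3: Scale the particular solution.
Multiply by 104/13 = 8:
c = 0, d = 8

Step 4: Verify.
26*(0) + 13*(8) = 104 = 104 ✓

c = 0, d = 8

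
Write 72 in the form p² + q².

We need to find integers p, q > 0 such that p² + q² = 72.
Trying p = 6: q² = 72 - 6² = 72 - 36 = 36
q = 6
Check: 6² + 6² = 36 + 36 = 72 ✓

72 = 6² + 6²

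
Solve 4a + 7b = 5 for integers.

Step 1: Check solvability.
gcd(4, 7) = 1
Since 1 divides 5, solutions exist.

Step 2: Apply extended Euclidean algorithm to find gcd.
We find integers such that 4*x0 + 7*y0 = 1

Step 3: Scale the particular solution.
Multiply by 5/1 = 5:
a = 10, b = -5

Step 4: Verify.
4*(10) + 7*(-5) = 5 = 5 ✓

a = 10, b = -5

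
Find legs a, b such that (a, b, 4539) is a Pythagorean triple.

We need a² + b² = 4539² = 20602521.
Trying: 165² + 4536² = 27225 + 20575296 = 20602521 ✓

(165, 4536, 4539)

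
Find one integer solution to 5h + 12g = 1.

Step 1: Check solvability.
gcd(5, 12) = 1
Since 1 divides 1, solutions exist.

Step 2: Apply extended Euclidean algorithm to find gcd.
We find integers such that 5*x0 + 12*y0 = 1

Step 3: Scale the particular solution.
Multiply by 1/1 = 1:
h = 5, g = -2

Step 4: Verify.
5*(5) + 12*(-2) = 1 = 1 ✓

h = 5, g = -2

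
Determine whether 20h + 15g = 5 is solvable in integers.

Step 1: Compute gcd(20, 15).
gcd(20, 15) = 5

Step 2: Check divisibility.
Does 5 divide 5? 5 = 5 x 1, so yes.

By the theorem on linear Diophantine equations, 20h + 15g = 5 has integer solutions if and only if gcd(20, 15) divides 5. Since 5 | 5, solutions exist.

Yes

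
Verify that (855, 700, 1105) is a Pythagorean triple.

Compute a² + b²:
855² + 700² = 731025 + 490000 = 1221025
Compute c²:
1105² = 1221025
Since 1221025 = 1221025, it is a Pythagorean triple.

Yes, it is a Pythagorean triple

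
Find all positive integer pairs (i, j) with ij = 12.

The positive divisors of 12 are: 1, 2, 3, 4, 6, 12.
Each divisor d gives the pair (d, 12/d):
(1, 12), (2, 6), (3, 4), (4, 3), (6, 2), (12, 1)

(1, 12), (2, 6), (3, 4), (4, 3), (6, 2), (12, 1)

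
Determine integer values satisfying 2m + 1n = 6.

Step 1: Check solvability.
gcd(2, 1) = 1
Since 1 divides 6, solutions exist.

Step 2: Apply extended Euclidean algorithm to find gcd.
We find integers such that 2*x0 + 1*y0 = 1

Step 3: Scale the particular solution.
Multiply by 6/1 = 6:
m = 0, n = 6

Step 4: Verify.
2*(0) + 1*(6) = 6 = 6 ✓

m = 0, n = 6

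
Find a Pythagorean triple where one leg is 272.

We need the other leg and hypotenuse such that 272² + x² = c².
Take x = 225, c = 353: 272² + 225² = 73984 + 50625 = 124609 = 353² ✓
Triple: (225, 272, 353)

(225, 272, 353)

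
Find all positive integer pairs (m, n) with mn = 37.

The positive divisors of 37 are: 1, 37.
Each divisor d gives the pair (d, 37/d):
(1, 37), (37, 1)

(1, 37), (37, 1)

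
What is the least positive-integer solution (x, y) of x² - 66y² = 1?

We seek the smallest positive integers (x, y) with x² - 66y² = 1, i.e., x² = 66y² + 1.
Try successive y values:
y = 1: x² = 66·1² + 1 = 67, not a perfect square
y = 2: x² = 66·2² + 1 = 265, not a perfect square
y = 3: x² = 66·3² + 1 = 595, not a perfect square
... continuing the search (or via continued fractions) ...
y = 8: x² = 66·8² + 1 = 4225, x = 65 ✓

Verify: 65² - 66·8² = 4225 - 4224 = 1 ✓

x = 65, y = 8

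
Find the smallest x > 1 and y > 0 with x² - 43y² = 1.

We seek the smallest positive integers (x, y) with x² - 43y² = 1, i.e., x² = 43y² + 1.
Try successive y values:
y = 1: x² = 43·1² + 1 = 44, not a perfect square
y = 2: x² = 43·2² + 1 = 173, not a perfect square
y = 3: x² = 43·3² + 1 = 388, not a perfect square
... continuing the search (or via continued fractions) ...
y = 531: x² = 43·531² + 1 = 12124324, x = 3482 ✓

Verify: 3482² - 43·531² = 12124324 - 12124323 = 1 ✓

x = 3482, y = 531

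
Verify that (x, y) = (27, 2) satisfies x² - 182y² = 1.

Compute x² = 27² = 729
Compute 182y² = 182·2² = 182·4 = 728
x² - 182y² = 729 - 728 = 1
Since this equals 1, (27, 2) is a solution.

Yes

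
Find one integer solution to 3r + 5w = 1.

Step 1: Check solvability.
gcd(3, 5) = 1
Since 1 divides 1, solutions exist.

Step 2: Apply extended Euclidean algorithm to find gcd.
We find integers such that 3*x0 + 5*y0 = 1

Step 3: Scale the particular solution.
Multiply by 1/1 = 1:
r = 2, w = -1

Step 4: Verify.
3*(2) + 5*(-1) = 1 = 1 ✓

r = 2, w = -1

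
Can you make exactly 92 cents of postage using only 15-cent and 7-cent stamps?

We need non-negative x, y with 15x + 7y = 92.
gcd(15, 7) = 1 divides 92, so integer solutions exist.
Search for a non-negative one: x = 1 gives 7y = 92 - 15 = 77, so y = 11.
Check: 15·1 + 7·11 = 92 ✓

Yes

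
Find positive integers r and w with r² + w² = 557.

We need to find integers r, w > 0 such that r² + w² = 557.
Trying r = 14: w² = 557 - 14² = 557 - 196 = 361
w = 19
Check: 14² + 19² = 196 + 361 = 557 ✓

557 = 14² + 19²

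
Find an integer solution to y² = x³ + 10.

Try small integer x values and check whether x³ + 10 is a perfect square.
x = -1: x³ + 10 = -1³ + 10 = -1 + 10 = 9
Is 9 a perfect square? 3² = 9 ✓
So (x, y) = (-1, -3) is a solution.

x = -1, y = -3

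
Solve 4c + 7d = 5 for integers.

Step 1: Check solvability.
gcd(4, 7) = 1
Since 1 divides 5, solutions exist.

Step 2: Apply extended Euclidean algorithm to find gcd.
We find integers such that 4*x0 + 7*y0 = 1

Step 3: Scale the particular solution.
Multiply by 5/1 = 5:
c = 10, d = -5

Step 4: Verify.
4*(10) + 7*(-5) = 5 = 5 ✓

c = 10, d = -5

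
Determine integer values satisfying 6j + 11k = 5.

Step 1: Check solvability.
gcd(6, 11) = 1
Since 1 divides 5, solutions exist.

Step 2: Apply extended Euclidean algorithm to find gcd.
We find integers such that 6*x0 + 11*y0 = 1

Step 3: Scale the particular solution.
Multiply by 5/1 = 5:
j = 10, k = -5

Step 4: Verify.
6*(10) + 11*(-5) = 5 = 5 ✓

j = 10, k = -5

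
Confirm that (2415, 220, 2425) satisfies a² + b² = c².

Compute a² + b² = 2415² + 220² = 5832225 + 48400 = 5880625
Compute c² = 2425² = 5880625
Since 5880625 = 5880625, confirmed.

Yes, it is a Pythagorean triple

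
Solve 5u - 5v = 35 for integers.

Step 1: Check solvability.
gcd(5, 5) = 5
Since 5 divides 35, solutions exist.

Step 2: Apply extended Euclidean algorithm to find gcd.
We find integers such that 5*x0 + 5*y0 = 5

Step 3: Scale the particular solution.
Multiply by 35/5 = 7:
u = 0, v = -7

Step 4: Verify.
5*(0) - 5*(-7) = 35 = 35 ✓

u = 0, v = -7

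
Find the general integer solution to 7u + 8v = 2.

Step 1: Compute gcd(7, 8) = 1.
Since 1 divides 2, solutions exist.

Step 2: Find a particular solution using extended Euclidean algorithm.
We get u₀ = -2, v₀ = 2.
Check: 7*-2 + 8*2 = 2 = 2 ✓

Step 3: Write the general solution.
u = -2 + (8/1)t = -2 + 8t
v = 2 - (7/1)t = 2 - 7t
for any integer t.

u = -2 + 8t, v = 2 - 7t for integer t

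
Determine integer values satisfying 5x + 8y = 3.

Step 1: Check solvability.
gcd(5, 8) = 1
Since 1 divides 3, solutions exist.

Step 2: Apply extended Euclidean algorithm to find gcd.
We find integers such that 5*x0 + 8*y0 = 1

Step 3: Scale the particular solution.
Multiply by 3/1 = 3:
x = -9, y = 6

Step 4: Verify.
5*(-9) + 8*(6) = 3 = 3 ✓

x = -9, y = 6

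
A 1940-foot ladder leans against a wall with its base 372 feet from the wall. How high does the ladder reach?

The ladder, wall, and ground form a right triangle with hypotenuse 1940 and one leg 372.
By the Pythagorean theorem: h² = 1940² - 372² = 3763600 - 138384 = 3625216
h = √3625216 = 1904 feet

1904 feet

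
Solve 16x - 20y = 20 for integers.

Step 1: Check solvability.
gcd(16, 20) = 4
Since 4 divides 20, solutions exist.

Step 2: Apply extended Euclidean algorithm to find gcd.
We find integers such that 16*x0 + 20*y0 = 4

Step 3: Scale the particular solution.
Multiply by 20/4 = 5:
x = -5, y = -5

Step 4: Verify.
16*(-5) - 20*(-5) = 20 = 20 ✓

x = -5, y = -5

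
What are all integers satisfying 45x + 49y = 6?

Step 1: Compute gcd(45, 49) = 1.
Since 1 divides 6, solutions exist.

Step 2: Find a particular solution using extended Euclidean algorithm.
We get x₀ = 72, y₀ = -66.
Check: 45*72 + 49*-66 = 6 = 6 ✓

Step 3: Write the general solution.
x = 72 + (49/1)t = 72 + 49t
y = -66 - (45/1)t = -66 - 45t
for any integer t.

x = 72 + 49t, y = -66 - 45t for integer t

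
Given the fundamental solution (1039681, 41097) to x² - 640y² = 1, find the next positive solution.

Solutions to x² - Dy² = 1 are generated by powers of (x₀ + y₀√D).
The next solution satisfies x₁ + y₁√640 = (x₀ + y₀√640)², giving:
x₁ = x₀² + 640y₀² = 1039681² + 640·41097² = 1080936581761 + 1080936581760 = 2161873163521
y₁ = 2x₀y₀ = 2·1039681·41097 = 85455540114

Verify: 2161873163521² - 640·85455540114² = 4673695575152296405117441 - 4673695575152296405117440 = 1 ✓

x = 2161873163521, y = 85455540114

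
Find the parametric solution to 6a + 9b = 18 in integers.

Step 1: Compute gcd(6, 9) = 3.
Since 3 divides 18, solutions exist.

Step 2: Find a particular solution using extended Euclidean algorithm.
We get a₀ = -6, b₀ = 6.
Check: 6*-6 + 9*6 = 18 = 18 ✓

Step 3: Write the general solution.
a = -6 + (9/3)t = -6 + 3t
b = 6 - (6/3)t = 6 - 2t
for any integer t.

a = -6 + 3t, b = 6 - 2t for integer t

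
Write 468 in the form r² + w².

We need to find integers r, w > 0 such that r² + w² = 468.
Trying r = 12: w² = 468 - 12² = 468 - 144 = 324
w = 18
Check: 12² + 18² = 144 + 324 = 468 ✓

468 = 12² + 18²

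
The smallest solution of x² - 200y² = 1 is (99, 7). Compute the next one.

Solutions to x² - Dy² = 1 are generated by powers of (x₀ + y₀√D).
The next solution satisfies x₁ + y₁√200 = (x₀ + y₀√200)², giving:
x₁ = x₀² + 200y₀² = 99² + 200·7² = 9801 + 9800 = 19601
y₁ = 2x₀y₀ = 2·99·7 = 1386

Verify: 19601² - 200·1386² = 384199201 - 384199200 = 1 ✓

x = 19601, y = 1386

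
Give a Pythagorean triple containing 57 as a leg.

We need the other leg and hypotenuse such that 57² + x² = c².
Take x = 176, c = 185: 57² + 176² = 3249 + 30976 = 34225 = 185² ✓
Triple: (57, 176, 185)

(57, 176, 185)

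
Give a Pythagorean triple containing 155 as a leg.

We need the other leg and hypotenuse such that 155² + x² = c².
Take x = 468, c = 493: 155² + 468² = 24025 + 219024 = 243049 = 493² ✓
Triple: (155, 468, 493)

(155, 468, 493)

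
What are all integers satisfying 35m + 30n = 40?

Step 1: Compute gcd(35, 30) = 5.
Since 5 divides 40, solutions exist.

Step 2: Find a particular solution using extended Euclidean algorithm.
We get m₀ = 8, n₀ = -8.
Check: 35*8 + 30*-8 = 40 = 40 ✓

Step 3: Write the general solution.
m = 8 + (30/5)t = 8 + 6t
n = -8 - (35/5)t = -8 - 7t
for any integer t.

m = 8 + 6t, n = -8 - 7t for integer t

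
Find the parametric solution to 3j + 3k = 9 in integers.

Step 1: Compute gcd(3, 3) = 3.
Since 3 divides 9, solutions exist.

Step 2: Find a particular solution using extended Euclidean algorithm.
We get j₀ = 0, k₀ = 3.
Check: 3*0 + 3*3 = 9 = 9 ✓

Step 3: Write the general solution.
j = 0 + (3/3)t = 0 + 1t
k = 3 - (3/3)t = 3 - 1t
for any integer t.

j = 0 + 1t, k = 3 - 1t for integer t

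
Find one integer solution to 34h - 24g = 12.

Step 1: Check solvability.
gcd(34, 24) = 2
Since 2 divides 12, solutions exist.

Step 2: Apply extended Euclidean algorithm to find gcd.
We find integers such that 34*x0 + 24*y0 = 2

Step 3: Scale the particular solution.
Multiply by 12/2 = 6:
h = 30, g = 42

Step 4: Verify.
34*(30) - 24*(42) = 12 = 12 ✓

h = 30, g = 42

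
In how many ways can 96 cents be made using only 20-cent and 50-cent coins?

We need non-negative integers (x, y) with 20x + 50y = 96.
For each x from 0 to 4, check if (96 - 20x) is a non-negative multiple of 50.
Solutions (x, y): none
Count: 0

0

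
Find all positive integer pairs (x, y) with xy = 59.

The positive divisors of 59 are: 1, 59.
Each divisor d gives the pair (d, 59/d):
(1, 59), (59, 1)

(1, 59), (59, 1)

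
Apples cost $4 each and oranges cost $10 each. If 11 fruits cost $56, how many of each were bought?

Let a = apples, o = oranges.
a + o = 11
4a + 10o = 56
Substitute o = 11 - a:
4a + 10(11 - a) = 56
(4 - 10)a = 56 - 110
-6a = -54
a = 9, o = 11 - 9 = 2

Apples: 9, Oranges: 2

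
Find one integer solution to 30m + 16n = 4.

Step 1: Check solvability.
gcd(30, 16) = 2
Since 2 divides 4, solutions exist.

Step 2: Apply extended Euclidean algorithm to find gcd.
We find integers such that 30*x0 + 16*y0 = 2

Step 3: Scale the particular solution.
Multiply by 4/2 = 2:
m = -2, n = 4

Step 4: Verify.
30*(-2) + 16*(4) = 4 = 4 ✓

m = -2, n = 4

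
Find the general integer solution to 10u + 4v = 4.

Step 1: Compute gcd(10, 4) = 2.
Since 2 divides 4, solutions exist.

Step 2: Find a particular solution using extended Euclidean algorithm.
We get u₀ = 2, v₀ = -4.
Check: 10*2 + 4*-4 = 4 = 4 ✓

Step 3: Write the general solution.
u = 2 + (4/2)t = 2 + 2t
v = -4 - (10/2)t = -4 - 5t
for any integer t.

u = 2 + 2t, v = -4 - 5t for integer t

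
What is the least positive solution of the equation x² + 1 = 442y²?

We need x² = 442y² - 1. Try successive y:
y = 1: x² = 442·1² - 1 = 441 = 21² ✓
Check: 21² - 442·1² = 441 - 442 = -1 ✓

x = 21, y = 1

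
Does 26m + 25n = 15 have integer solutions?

Step 1: Compute gcd(26, 25).
gcd(26, 25) = 1

Step 2: Check divisibility.
Does 1 divide 15? 15 = 1 x 15, so yes.

By the theorem on linear Diophantine equations, 26m + 25n = 15 has integer solutions if and only if gcd(26, 25) divides 15. Since 1 | 15, solutions exist.

Yes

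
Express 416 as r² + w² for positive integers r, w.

We need to find integers r, w > 0 such that r² + w² = 416.
Trying r = 4: w² = 416 - 4² = 416 - 16 = 400
w = 20
Check: 4² + 20² = 16 + 400 = 416 ✓

416 = 4² + 20²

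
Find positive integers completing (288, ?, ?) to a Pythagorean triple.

We need the other leg and hypotenuse such that 288² + x² = c².
Take x = 175, c = 337: 288² + 175² = 82944 + 30625 = 113569 = 337² ✓
Triple: (175, 288, 337)

(175, 288, 337)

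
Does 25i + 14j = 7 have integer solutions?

Step 1: Compute gcd(25, 14).
gcd(25, 14) = 1

Step 2: Check divisibility.
Does 1 divide 7? 7 = 1 x 7, so yes.

By the theorem on linear Diophantine equations, 25i + 14j = 7 has integer solutions if and only if gcd(25, 14) divides 7. Since 1 | 7, solutions exist.

Yes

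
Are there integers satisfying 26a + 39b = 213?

Step 1: Compute gcd(26, 39).
gcd(26, 39) = 13

Step 2: Check divisibility.
Does 13 divide 213? 213 = 13 x 16 + 5, so no.

By the theorem on linear Diophantine equations, 26a + 39b = 213 has integer solutions if and only if gcd(26, 39) divides 213. Since 13 does not divide 213, no solutions exist.

No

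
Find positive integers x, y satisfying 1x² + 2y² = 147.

Try small values of x and check whether (147 - 1x²)/2 is a perfect square.
x = 7: 1·7² = 49, so 2y² = 147 - 49 = 98, giving y² = 49, y = 7.
Check: 1·7² + 2·7² = 49 + 98 = 147 ✓

x = 7, y = 7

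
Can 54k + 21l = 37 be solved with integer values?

Step 1: Compute gcd(54, 21).
gcd(54, 21) = 3

Step 2: Check divisibility.
Does 3 divide 37? 37 = 3 x 12 + 1, so no.

By the theorem on linear Diophantine equations, 54k + 21l = 37 has integer solutions if and only if gcd(54, 21) divides 37. Since 3 does not divide 37, no solutions exist.

No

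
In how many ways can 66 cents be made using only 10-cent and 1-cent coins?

We need non-negative integers (x, y) with 10x + 1y = 66.
For each x from 0 to 6, check if (66 - 10x) is a non-negative multiple of 1.
Solutions (x, y): (0,66), (1,56), (2,46), (3,36), ...
Count: 7

7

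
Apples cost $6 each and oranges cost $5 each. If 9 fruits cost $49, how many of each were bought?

Let a = apples, o = oranges.
a + o = 9
6a + 5o = 49
Substitute o = 9 - a:
6a + 5(9 - a) = 49
(6 - 5)a = 49 - 45
1a = 4
a = 4, o = 9 - 4 = 5

Apples: 4, Oranges: 5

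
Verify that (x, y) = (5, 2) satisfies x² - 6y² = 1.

Compute x² = 5² = 25
Compute 6y² = 6·2² = 6·4 = 24
x² - 6y² = 25 - 24 = 1
Since this equals 1, (5, 2) is a solution.

Yes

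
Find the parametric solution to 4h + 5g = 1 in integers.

Step 1: Compute gcd(4, 5) = 1.
Since 1 divides 1, solutions exist.

Step 2: Find a particular solution using extended Euclidean algorithm.
We get h₀ = -1, g₀ = 1.
Check: 4*-1 + 5*1 = 1 = 1 ✓

Step 3: Write the general solution.
h = -1 + (5/1)t = -1 + 5t
g = 1 - (4/1)t = 1 - 4t
for any integer t.

h = -1 + 5t, g = 1 - 4t for integer t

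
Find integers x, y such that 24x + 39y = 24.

Step 1: Check solvability.
gcd(24, 39) = 3
Since 3 divides 24, solutions exist.

Step 2: Apply extended Euclidean algorithm to find gcd.
We find integers such that 24*x0 + 39*y0 = 3

Step 3: Scale the particular solution.
Multiply by 24/3 = 8:
x = 40, y = -24

Step 4: Verify.
24*(40) + 39*(-24) = 24 = 24 ✓

x = 40, y = -24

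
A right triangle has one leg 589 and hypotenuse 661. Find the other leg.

b² = c² - a² = 436921 - 346921 = 90000
b = 300

300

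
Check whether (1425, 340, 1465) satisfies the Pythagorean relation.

Compute a² + b²:
1425² + 340² = 2030625 + 115600 = 2146225
Compute c²:
1465² = 2146225
Since 2146225 = 2146225, it is a Pythagorean triple.

Yes, it is a Pythagorean triple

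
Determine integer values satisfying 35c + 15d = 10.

Step 1: Check solvability.
gcd(35, 15) = 5
Since 5 divides 10, solutions exist.

Step 2: Apply extended Euclidean algorithm to find gcd.
We find integers such that 35*x0 + 15*y0 = 5

Step 3: Scale the particular solution.
Multiply by 10/5 = 2:
c = 2, d = -4

Step 4: Verify.
35*(2) + 15*(-4) = 10 = 10 ✓

c = 2, d = -4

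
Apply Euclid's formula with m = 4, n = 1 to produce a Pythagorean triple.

a = m² - n² = 4² - 1² = 16 - 1 = 15
b = 2mn = 2·4·1 = 8
c = m² + n² = 16 + 1 = 17
Verify: 15² + 8² = 225 + 64 = 289 = 17² ✓

(15, 8, 17)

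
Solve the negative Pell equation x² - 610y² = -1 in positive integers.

We need x² = 610y² - 1. Try successive y:
y = 1: x² = 610·1² - 1 = 609, not a perfect square
y = 2: x² = 610·2² - 1 = 2439, not a perfect square
y = 3: x² = 610·3² - 1 = 5489, not a perfect square
...
y = 2909: x² = 610·2909² - 1 = 5161991409 = 71847² ✓
Check: 71847² - 610·2909² = 5161991409 - 5161991410 = -1 ✓

x = 71847, y = 2909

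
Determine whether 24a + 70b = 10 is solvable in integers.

Step 1: Compute gcd(24, 70).
gcd(24, 70) = 2

Step 2: Check divisibility.
Does 2 divide 10? 10 = 2 x 5, so yes.

By the theorem on linear Diophantine equations, 24a + 70b = 10 has integer solutions if and only if gcd(24, 70) divides 10. Since 2 | 10, solutions exist.

Yes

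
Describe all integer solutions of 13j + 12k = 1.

Step 1: Compute gcd(13, 12) = 1.
Since 1 divides 1, solutions exist.

Step 2: Find a particular solution using extended Euclidean algorithm.
We get j₀ = 1, k₀ = -1.
Check: 13*1 + 12*-1 = 1 = 1 ✓

Step 3: Write the general solution.
j = 1 + (12/1)t = 1 + 12t
k = -1 - (13/1)t = -1 - 13t
for any integer t.

j = 1 + 12t, k = -1 - 13t for integer t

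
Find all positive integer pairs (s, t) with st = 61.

The positive divisors of 61 are: 1, 61.
Each divisor d gives the pair (d, 61/d):
(1, 61), (61, 1)

(1, 61), (61, 1)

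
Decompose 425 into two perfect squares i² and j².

We need to find integers i, j > 0 such that i² + j² = 425.
Trying i = 5: j² = 425 - 5² = 425 - 25 = 400
j = 20
Check: 5² + 20² = 25 + 400 = 425 ✓

425 = 5² + 20²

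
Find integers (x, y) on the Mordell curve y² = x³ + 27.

Try small integer x values and check whether x³ + 27 is a perfect square.
x = -3: x³ + 27 = -3³ + 27 = -27 + 27 = 0
Is 0 a perfect square? 0² = 0 ✓
So (x, y) = (-3, 0) is a solution.

x = -3, y = 0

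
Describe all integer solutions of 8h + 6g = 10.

Step 1: Compute gcd(8, 6) = 2.
Since 2 divides 10, solutions exist.

Step 2: Find a particular solution using extended Euclidean algorithm.
We get h₀ = 5, g₀ = -5.
Check: 8*5 + 6*-5 = 10 = 10 ✓

Step 3: Write the general solution.
h = 5 + (6/2)t = 5 + 3t
g = -5 - (8/2)t = -5 - 4t
for any integer t.

h = 5 + 3t, g = -5 - 4t for integer t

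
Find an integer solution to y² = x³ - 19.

Try small integer x values and check whether x³ - 19 is a perfect square.
x = 7: x³ - 19 = 7³ - 19 = 343 - 19 = 324
Is 324 a perfect square? 18² = 324 ✓
So (x, y) = (7, -18) is a solution.

x = 7, y = -18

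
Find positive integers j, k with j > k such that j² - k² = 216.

Factor: j² - k² = (j+k)(j-k) = 216.
We need two factors of 216 with the same parity.
Use j+k = 108 and j-k = 2 (product 108·2 = 216).
Adding: 2j = 110, so j = 55.
Subtracting: 2k = 106, so k = 53.
Check: 55² - 53² = 3025 - 2809 = 216 ✓

j = 55, k = 53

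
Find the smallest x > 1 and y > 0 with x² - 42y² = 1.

We seek the smallest positive integers (x, y) with x² - 42y² = 1, i.e., x² = 42y² + 1.
Try successive y values:
y = 1: x² = 42·1² + 1 = 43, not a perfect square
y = 2: x² = 42·2² + 1 = 169, x = 13 ✓

Verify: 13² - 42·2² = 169 - 168 = 1 ✓

x = 13, y = 2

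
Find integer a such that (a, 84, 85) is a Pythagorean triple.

a² = c² - b² = 85² - 84² = 7225 - 7056 = 169
a = sqrt(169) = 13

13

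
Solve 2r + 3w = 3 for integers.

Step 1: Check solvability.
gcd(2, 3) = 1
Since 1 divides 3, solutions exist.

Step 2: Apply extended Euclidean algorithm to find gcd.
We find integers such that 2*x0 + 3*y0 = 1

Step 3: Scale the particular solution.
Multiply by 3/1 = 3:
r = -3, w = 3

Step 4: Verify.
2*(-3) + 3*(3) = 3 = 3 ✓

r = -3, w = 3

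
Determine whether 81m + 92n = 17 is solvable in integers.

Step 1: Compute gcd(81, 92).
gcd(81, 92) = 1

Step 2: Check divisibility.
Does 1 divide 17? 17 = 1 x 17, so yes.

By the theorem on linear Diophantine equations, 81m + 92n = 17 has integer solutions if and only if gcd(81, 92) divides 17. Since 1 | 17, solutions exist.

Yes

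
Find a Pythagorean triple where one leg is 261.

We need the other leg and hypotenuse such that 261² + x² = c².
Take x = 380, c = 461: 261² + 380² = 68121 + 144400 = 212521 = 461² ✓
Triple: (261, 380, 461)

(261, 380, 461)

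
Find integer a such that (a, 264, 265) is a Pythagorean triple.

a² = c² - b² = 265² - 264² = 70225 - 69696 = 529
a = sqrt(529) = 23

23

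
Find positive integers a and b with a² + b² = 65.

We need to find integers a, b > 0 such that a² + b² = 65.
Trying a = 1: b² = 65 - 1² = 65 - 1 = 64
b = 8
Check: 1² + 8² = 1 + 64 = 65 ✓

65 = 1² + 8²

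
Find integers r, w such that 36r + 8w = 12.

Step 1: Check solvability.
gcd(36, 8) = 4
Since 4 divides 12, solutions exist.

Step 2: Apply extended Euclidean algorithm to find gcd.
We find integers such that 36*x0 + 8*y0 = 4

Step 3: Scale the particular solution.
Multiply by 12/4 = 3:
r = 3, w = -12

Step 4: Verify.
36*(3) + 8*(-12) = 12 = 12 ✓

r = 3, w = -12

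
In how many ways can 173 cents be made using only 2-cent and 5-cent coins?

We need non-negative integers (x, y) with 2x + 5y = 173.
For each x from 0 to 86, check if (173 - 2x) is a non-negative multiple of 5.
Solutions (x, y): (4,33), (9,31), (14,29), (19,27), ...
Count: 17

17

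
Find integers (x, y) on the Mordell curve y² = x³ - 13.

Try small integer x values and check whether x³ - 13 is a perfect square.
x = 17: x³ - 13 = 17³ - 13 = 4913 - 13 = 4900
Is 4900 a perfect square? 70² = 4900 ✓
So (x, y) = (17, 70) is a solution.

x = 17, y = 70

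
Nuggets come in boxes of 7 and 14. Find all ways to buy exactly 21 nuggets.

We need non-negative integers (x, y) with 7x + 14y = 21.
For each x in 0..3, check if 21 - 7x is a non-negative multiple of 14.
x = 1: 14y = 14, y = 1 ✓
x = 3: 14y = 0, y = 0 ✓

(1 boxes of 7, 1 boxes of 14), (3 boxes of 7, 0 boxes of 14)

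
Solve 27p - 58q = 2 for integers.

Step 1: Check solvability.
gcd(27, 58) = 1
Since 1 divides 2, solutions exist.

Step 2: Apply extended Euclidean algorithm to find gcd.
We find integers such that 27*x0 + 58*y0 = 1

Step 3: Scale the particular solution.
Multiply by 2/1 = 2:
p = -30, q = -14

Step 4: Verify.
27*(-30) - 58*(-14) = 2 = 2 ✓

p = -30, q = -14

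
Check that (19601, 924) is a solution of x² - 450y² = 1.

Compute x² = 19601² = 384199201
Compute 450y² = 450·924² = 450·853776 = 384199200
x² - 450y² = 384199201 - 384199200 = 1
Since this equals 1, (19601, 924) is a solution.

Yes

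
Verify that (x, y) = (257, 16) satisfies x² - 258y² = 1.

Compute x² = 257² = 66049
Compute 258y² = 258·16² = 258·256 = 66048
x² - 258y² = 66049 - 66048 = 1
Since this equals 1, (257, 16) is a solution.

Yes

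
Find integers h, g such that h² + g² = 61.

We need to find integers h, g > 0 such that h² + g² = 61.
Trying h = 5: g² = 61 - 5² = 61 - 25 = 36
g = 6
Check: 5² + 6² = 25 + 36 = 61 ✓

61 = 5² + 6²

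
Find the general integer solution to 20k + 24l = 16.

Step 1: Compute gcd(20, 24) = 4.
Since 4 divides 16, solutions exist.

Step 2: Find a particular solution using extended Euclidean algorithm.
We get k₀ = -4, l₀ = 4.
Check: 20*-4 + 24*4 = 16 = 16 ✓

Step 3: Write the general solution.
k = -4 + (24/4)t = -4 + 6t
l = 4 - (20/4)t = 4 - 5t
for any integer t.

k = -4 + 6t, l = 4 - 5t for integer t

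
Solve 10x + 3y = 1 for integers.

Step 1: Check solvability.
gcd(10, 3) = 1
Since 1 divides 1, solutions exist.

Step 2: Apply extended Euclidean algorithm to find gcd.
We find integers such that 10*x0 + 3*y0 = 1

Step 3: Scale the particular solution.
Multiply by 1/1 = 1:
x = 1, y = -3

Step 4: Verify.
10*(1) + 3*(-3) = 1 = 1 ✓

x = 1, y = -3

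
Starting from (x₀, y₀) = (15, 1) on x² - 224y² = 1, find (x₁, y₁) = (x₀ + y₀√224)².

Solutions to x² - Dy² = 1 are generated by powers of (x₀ + y₀√D).
The next solution satisfies x₁ + y₁√224 = (x₀ + y₀√224)², giving:
x₁ = x₀² + 224y₀² = 15² + 224·1² = 225 + 224 = 449
y₁ = 2x₀y₀ = 2·15·1 = 30

Verify: 449² - 224·30² = 201601 - 201600 = 1 ✓

x = 449, y = 30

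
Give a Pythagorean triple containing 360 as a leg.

We need the other leg and hypotenuse such that 360² + x² = c².
Take x = 598, c = 698: 360² + 598² = 129600 + 357604 = 487204 = 698² ✓
Triple: (598, 360, 698)

(598, 360, 698)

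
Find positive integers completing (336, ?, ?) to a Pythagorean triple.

We need the other leg and hypotenuse such that 336² + x² = c².
Take x = 527, c = 625: 336² + 527² = 112896 + 277729 = 390625 = 625² ✓
Triple: (527, 336, 625)

(527, 336, 625)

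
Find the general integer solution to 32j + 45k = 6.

Step 1: Compute gcd(32, 45) = 1.
Since 1 divides 6, solutions exist.

Step 2: Find a particular solution using extended Euclidean algorithm.
We get j₀ = -42, k₀ = 30.
Check: 32*-42 + 45*30 = 6 = 6 ✓

Step 3: Write the general solution.
j = -42 + (45/1)t = -42 + 45t
k = 30 - (32/1)t = 30 - 32t
for any integer t.

j = -42 + 45t, k = 30 - 32t for integer t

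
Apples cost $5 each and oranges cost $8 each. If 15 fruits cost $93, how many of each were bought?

Let a = apples, o = oranges.
a + o = 15
5a + 8o = 93
Substitute o = 15 - a:
5a + 8(15 - a) = 93
(5 - 8)a = 93 - 120
-3a = -27
a = 9, o = 15 - 9 = 6

Apples: 9, Oranges: 6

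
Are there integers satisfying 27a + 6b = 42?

Step 1: Compute gcd(27, 6).
gcd(27, 6) = 3

Step 2: Check divisibility.
Does 3 divide 42? 42 = 3 x 14, so yes.

By the theorem on linear Diophantine equations, 27a + 6b = 42 has integer solutions if and only if gcd(27, 6) divides 42. Since 3 | 42, solutions exist.

Yes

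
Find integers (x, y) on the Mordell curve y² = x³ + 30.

Try small integer x values and check whether x³ + 30 is a perfect square.
x = 19: x³ + 30 = 19³ + 30 = 6859 + 30 = 6889
Is 6889 a perfect square? 83² = 6889 ✓
So (x, y) = (19, -83) is a solution.

x = 19, y = -83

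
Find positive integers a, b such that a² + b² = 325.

Search for a with 325 - a² a perfect square.
a = 1: 325 - 1² = 325 - 1 = 324 = 18² ✓
So a = 1, b = 18.

a = 1, b = 18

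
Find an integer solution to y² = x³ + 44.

Try small integer x values and check whether x³ + 44 is a perfect square.
x = 5: x³ + 44 = 5³ + 44 = 125 + 44 = 169
Is 169 a perfect square? 13² = 169 ✓
So (x, y) = (5, 13) is a solution.

x = 5, y = 13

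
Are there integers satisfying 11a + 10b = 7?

Step 1: Compute gcd(11, 10).
gcd(11, 10) = 1

Step 2: Check divisibility.
Does 1 divide 7? 7 = 1 x 7, so yes.

By the theorem on linear Diophantine equations, 11a + 10b = 7 has integer solutions if and only if gcd(11, 10) divides 7. Since 1 | 7, solutions exist.

Yes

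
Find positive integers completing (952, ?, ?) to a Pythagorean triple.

We need the other leg and hypotenuse such that 952² + x² = c².
Take x = 495, c = 1073: 952² + 495² = 906304 + 245025 = 1151329 = 1073² ✓
Triple: (495, 952, 1073)

(495, 952, 1073)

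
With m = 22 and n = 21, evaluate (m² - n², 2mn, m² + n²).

a = m² - n² = 484 - 441 = 43
b = 2mn = 2·22·21 = 924
c = m² + n² = 484 + 441 = 925
Verify: 43² + 924² = 1849 + 853776 = 855625 = 925² ✓

(43, 924, 925)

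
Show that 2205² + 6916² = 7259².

Compute a² + b² = 2205² + 6916² = 4862025 + 47831056 = 52693081
Compute c² = 7259² = 52693081
Since 52693081 = 52693081, confirmed.

Yes, it is a Pythagorean triple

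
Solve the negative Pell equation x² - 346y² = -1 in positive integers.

We need x² = 346y² - 1. Try successive y:
y = 1: x² = 346·1² - 1 = 345, not a perfect square
y = 2: x² = 346·2² - 1 = 1383, not a perfect square
y = 3: x² = 346·3² - 1 = 3113, not a perfect square
...
y = 5: x² = 346·5² - 1 = 8649 = 93² ✓
Check: 93² - 346·5² = 8649 - 8650 = -1 ✓

x = 93, y = 5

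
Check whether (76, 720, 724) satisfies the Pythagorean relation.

Compute a² + b²:
76² + 720² = 5776 + 518400 = 524176
Compute c²:
724² = 524176
Since 524176 = 524176, it is a Pythagorean triple.

Yes, it is a Pythagorean triple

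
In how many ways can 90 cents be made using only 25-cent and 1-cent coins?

We need non-negative integers (x, y) with 25x + 1y = 90.
For each x from 0 to 3, check if (90 - 25x) is a non-negative multiple of 1.
Solutions (x, y): (0,90), (1,65), (2,40), (3,15)
Count: 4

4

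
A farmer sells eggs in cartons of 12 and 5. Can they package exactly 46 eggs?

We need non-negative a, b with 12a + 5b = 46.
gcd(12, 5) = 1 divides 46.
Try a = 3: 5b = 46 - 36 = 10, so b = 2.
One way: 3 cartons of 12 and 2 cartons of 5.

Yes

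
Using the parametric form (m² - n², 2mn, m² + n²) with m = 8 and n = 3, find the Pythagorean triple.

a = m² - n² = 64 - 9 = 55
b = 2mn = 2·8·3 = 48
c = m² + n² = 64 + 9 = 73
Verify: 55² + 48² = 3025 + 2304 = 5329 = 73² ✓

(55, 48, 73)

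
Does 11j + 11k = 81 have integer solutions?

Step 1: Compute gcd(11, 11).
gcd(11, 11) = 11

Step 2: Check divisibility.
Does 11 divide 81? 81 = 11 x 7 + 4, so no.

By the theorem on linear Diophantine equations, 11j + 11k = 81 has integer solutions if and only if gcd(11, 11) divides 81. Since 11 does not divide 81, no solutions exist.

No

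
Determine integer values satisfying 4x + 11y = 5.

Step 1: Check solvability.
gcd(4, 11) = 1
Since 1 divides 5, solutions exist.

Step 2: Apply extended Euclidean algorithm to find gcd.
We find integers such that 4*x0 + 11*y0 = 1

Step 3: Scale the particular solution.
Multiply by 5/1 = 5:
x = 15, y = -5

Step 4: Verify.
4*(15) + 11*(-5) = 5 = 5 ✓

x = 15, y = -5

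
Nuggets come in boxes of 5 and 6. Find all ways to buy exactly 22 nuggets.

We need non-negative integers (x, y) with 5x + 6y = 22.
For each x in 0..4, check if 22 - 5x is a non-negative multiple of 6.
x = 2: 6y = 12, y = 2 ✓

(2 boxes of 5, 2 boxes of 6)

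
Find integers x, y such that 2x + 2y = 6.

Step 1: Check solvability.
gcd(2, 2) = 2
Since 2 divides 6, solutions exist.

Step 2: Apply extended Euclidean algorithm to find gcd.
We find integers such that 2*x0 + 2*y0 = 2

Step 3: Scale the particular solution.
Multiply by 6/2 = 3:
x = 0, y = 3

Step 4: Verify.
2*(0) + 2*(3) = 6 = 6 ✓

x = 0, y = 3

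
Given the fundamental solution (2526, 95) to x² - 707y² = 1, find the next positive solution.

Solutions to x² - Dy² = 1 are generated by powers of (x₀ + y₀√D).
The next solution satisfies x₁ + y₁√707 = (x₀ + y₀√707)², giving:
x₁ = x₀² + 707y₀² = 2526² + 707·95² = 6380676 + 6380675 = 12761351
y₁ = 2x₀y₀ = 2·2526·95 = 479940

Verify: 12761351² - 707·479940² = 162852079345201 - 162852079345200 = 1 ✓

x = 12761351, y = 479940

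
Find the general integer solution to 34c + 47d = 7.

Step 1: Compute gcd(34, 47) = 1.
Since 1 divides 7, solutions exist.

Step 2: Find a particular solution using extended Euclidean algorithm.
We get c₀ = 126, d₀ = -91.
Check: 34*126 + 47*-91 = 7 = 7 ✓

Step 3: Write the general solution.
c = 126 + (47/1)t = 126 + 47t
d = -91 - (34/1)t = -91 - 34t
for any integer t.

c = 126 + 47t, d = -91 - 34t for integer t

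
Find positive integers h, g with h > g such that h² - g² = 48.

Factor: h² - g² = (h+g)(h-g) = 48.
We need two factors of 48 with the same parity.
Use h+g = 24 and h-g = 2 (product 24·2 = 48).
Adding: 2h = 26, so h = 13.
Subtracting: 2g = 22, so g = 11.
Check: 13² - 11² = 169 - 121 = 48 ✓

h = 13, g = 11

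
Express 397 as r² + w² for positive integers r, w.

We need to find integers r, w > 0 such that r² + w² = 397.
Trying r = 6: w² = 397 - 6² = 397 - 36 = 361
w = 19
Check: 6² + 19² = 36 + 361 = 397 ✓

397 = 6² + 19²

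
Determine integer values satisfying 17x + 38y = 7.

Step 1: Check solvability.
gcd(17, 38) = 1
Since 1 divides 7, solutions exist.

Step 2: Apply extended Euclidean algorithm to find gcd.
We find integers such that 17*x0 + 38*y0 = 1

Step 3: Scale the particular solution.
Multiply by 7/1 = 7:
x = 63, y = -28

Step 4: Verify.
17*(63) + 38*(-28) = 7 = 7 ✓

x = 63, y = -28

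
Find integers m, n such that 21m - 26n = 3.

Step 1: Check solvability.
gcd(21, 26) = 1
Since 1 divides 3, solutions exist.

Step 2: Apply extended Euclidean algorithm to find gcd.
We find integers such that 21*x0 + 26*y0 = 1

Step 3: Scale the particular solution.
Multiply by 3/1 = 3:
m = 15, n = 12

Step 4: Verify.
21*(15) - 26*(12) = 3 = 3 ✓

m = 15, n = 12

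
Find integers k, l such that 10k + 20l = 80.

Step 1: Check solvability.
gcd(10, 20) = 10
Since 10 divides 80, solutions exist.

Step 2: Apply extended Euclidean algorithm to find gcd.
We find integers such that 10*x0 + 20*y0 = 10

Step 3: Scale the particular solution.
Multiply by 80/10 = 8:
k = 8, l = 0

Step 4: Verify.
10*(8) + 20*(0) = 80 = 80 ✓

k = 8, l = 0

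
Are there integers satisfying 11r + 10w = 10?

Step 1: Compute gcd(11, 10).
gcd(11, 10) = 1

Step 2: Check divisibility.
Does 1 divide 10? 10 = 1 x 10, so yes.

By the theorem on linear Diophantine equations, 11r + 10w = 10 has integer solutions if and only if gcd(11, 10) divides 10. Since 1 | 10, solutions exist.

Yes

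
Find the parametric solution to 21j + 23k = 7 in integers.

Step 1: Compute gcd(21, 23) = 1.
Since 1 divides 7, solutions exist.

Step 2: Find a particular solution using extended Euclidean algorithm.
We get j₀ = 77, k₀ = -70.
Check: 21*77 + 23*-70 = 7 = 7 ✓

Step 3: Write the general solution.
j = 77 + (23/1)t = 77 + 23t
k = -70 - (21/1)t = -70 - 21t
for any integer t.

j = 77 + 23t, k = -70 - 21t for integer t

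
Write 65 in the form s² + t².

We need to find integers s, t > 0 such that s² + t² = 65.
Trying s = 1: t² = 65 - 1² = 65 - 1 = 64
t = 8
Check: 1² + 8² = 1 + 64 = 65 ✓

65 = 1² + 8²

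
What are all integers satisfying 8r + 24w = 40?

Step 1: Compute gcd(8, 24) = 8.
Since 8 divides 40, solutions exist.

Step 2: Find a particular solution using extended Euclidean algorithm.
We get r₀ = 5, w₀ = 0.
Check: 8*5 + 24*0 = 40 = 40 ✓

Step 3: Write the general solution.
r = 5 + (24/8)t = 5 + 3t
w = 0 - (8/8)t = 0 - 1t
for any integer t.

r = 5 + 3t, w = 0 - 1t for integer t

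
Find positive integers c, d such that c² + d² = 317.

Search for c with 317 - c² a perfect square.
c = 11: 317 - 11² = 317 - 121 = 196 = 14² ✓
So c = 11, d = 14.

c = 11, d = 14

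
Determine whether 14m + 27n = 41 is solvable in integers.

Step 1: Compute gcd(14, 27).
gcd(14, 27) = 1

Step 2: Check divisibility.
Does 1 divide 41? 41 = 1 x 41, so yes.

By the theorem on linear Diophantine equations, 14m + 27n = 41 has integer solutions if and only if gcd(14, 27) divides 41. Since 1 | 41, solutions exist.

Yes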